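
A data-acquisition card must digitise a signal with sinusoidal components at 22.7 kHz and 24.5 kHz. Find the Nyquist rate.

49 kHz

Highest-frequency component: 24.5 kHz.
Nyquist rate = 2 × 24.5 kHz = 49 kHz.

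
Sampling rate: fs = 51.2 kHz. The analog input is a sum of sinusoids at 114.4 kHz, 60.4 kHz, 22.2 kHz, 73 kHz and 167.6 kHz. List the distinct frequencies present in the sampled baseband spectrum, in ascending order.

fs/2 = 25.6 kHz.
114.4 kHz mod fs = 12 kHz.
12 kHz ≤ fs/2 = 25.6 kHz, appears at 12 kHz.
60.4 kHz mod fs = 9.2 kHz.
9.2 kHz ≤ fs/2 = 25.6 kHz, appears at 9.2 kHz.
22.2 kHz ≤ fs/2 = 25.6 kHz, passes unchanged.
73 kHz mod fs = 21.8 kHz.
21.8 kHz ≤ fs/2 = 25.6 kHz, appears at 21.8 kHz.
167.6 kHz mod fs = 14 kHz.
14 kHz ≤ fs/2 = 25.6 kHz, appears at 14 kHz.
Distinct values: {9.2 kHz, 12 kHz, 14 kHz, 21.8 kHz, 22.2 kHz}.

9.2 kHz, 12 kHz, 14 kHz, 21.8 kHz, 22.2 kHz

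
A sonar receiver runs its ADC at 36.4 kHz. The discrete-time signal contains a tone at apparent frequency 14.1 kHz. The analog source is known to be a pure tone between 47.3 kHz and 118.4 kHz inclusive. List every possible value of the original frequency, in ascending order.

Frequencies that alias to 14.1 kHz are k·fs ± 14.1 kHz for integer k ≥ 0.
k=0: 14.1 kHz.
k=1: 22.3 kHz, 50.5 kHz.
k=2: 58.7 kHz, 86.9 kHz.
k=3: 95.1 kHz, 123.3 kHz.
k=4: 131.5 kHz, 159.7 kHz.
Within [47.3 kHz, 118.4 kHz]: 50.5 kHz, 58.7 kHz, 86.9 kHz, 95.1 kHz.

50.5 kHz, 58.7 kHz, 86.9 kHz, 95.1 kHz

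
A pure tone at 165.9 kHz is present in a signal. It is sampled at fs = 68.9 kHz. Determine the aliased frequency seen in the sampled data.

165.9 kHz mod fs = 28.1 kHz.
28.1 kHz ≤ fs/2 = 34.45 kHz, appears at 28.1 kHz.

28.1 kHz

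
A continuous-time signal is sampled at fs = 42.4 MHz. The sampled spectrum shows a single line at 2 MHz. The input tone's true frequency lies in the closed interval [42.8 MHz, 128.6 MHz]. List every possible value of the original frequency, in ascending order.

Frequencies that alias to 2 MHz are k·fs ± 2 MHz for integer k ≥ 0.
k=0: 2 MHz.
k=1: 40.4 MHz, 44.4 MHz.
k=2: 82.8 MHz, 86.8 MHz.
k=3: 125.2 MHz, 129.2 MHz.
k=4: 167.6 MHz, 171.6 MHz.
Within [42.8 MHz, 128.6 MHz]: 44.4 MHz, 82.8 MHz, 86.8 MHz, 125.2 MHz.

44.4 MHz, 82.8 MHz, 86.8 MHz, 125.2 MHz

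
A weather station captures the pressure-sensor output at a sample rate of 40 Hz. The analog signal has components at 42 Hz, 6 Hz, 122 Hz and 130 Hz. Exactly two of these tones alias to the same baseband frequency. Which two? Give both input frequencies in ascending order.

42 Hz, 122 Hz

fs/2 = 20 Hz.
42 Hz mod fs = 2 Hz.
2 Hz ≤ fs/2 = 20 Hz, appears at 2 Hz.
6 Hz ≤ fs/2 = 20 Hz, passes unchanged.
122 Hz mod fs = 2 Hz.
2 Hz ≤ fs/2 = 20 Hz, appears at 2 Hz.
130 Hz mod fs = 10 Hz.
10 Hz ≤ fs/2 = 20 Hz, appears at 10 Hz.
42 Hz and 122 Hz both map to 2 Hz.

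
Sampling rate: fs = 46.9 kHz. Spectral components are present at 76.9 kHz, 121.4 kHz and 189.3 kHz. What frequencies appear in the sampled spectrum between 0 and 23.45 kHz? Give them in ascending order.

1.7 kHz, 16.9 kHz, 19.3 kHz

fs/2 = 23.45 kHz.
76.9 kHz mod fs = 30 kHz.
30 kHz > fs/2 = 23.45 kHz, folds to fs − 30 kHz = 16.9 kHz.
121.4 kHz mod fs = 27.6 kHz.
27.6 kHz > fs/2 = 23.45 kHz, folds to fs − 27.6 kHz = 19.3 kHz.
189.3 kHz mod fs = 1.7 kHz.
1.7 kHz ≤ fs/2 = 23.45 kHz, appears at 1.7 kHz.
Distinct values: {1.7 kHz, 16.9 kHz, 19.3 kHz}.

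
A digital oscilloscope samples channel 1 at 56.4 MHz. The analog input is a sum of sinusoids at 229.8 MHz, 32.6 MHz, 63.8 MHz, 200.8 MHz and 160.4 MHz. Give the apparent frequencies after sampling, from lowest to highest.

4.2 MHz, 7.4 MHz, 8.8 MHz, 23.8 MHz, 24.8 MHz

fs/2 = 28.2 MHz.
229.8 MHz mod fs = 4.2 MHz.
4.2 MHz ≤ fs/2 = 28.2 MHz, appears at 4.2 MHz.
32.6 MHz > fs/2 = 28.2 MHz, folds to fs − 32.6 MHz = 23.8 MHz.
63.8 MHz mod fs = 7.4 MHz.
7.4 MHz ≤ fs/2 = 28.2 MHz, appears at 7.4 MHz.
200.8 MHz mod fs = 31.6 MHz.
31.6 MHz > fs/2 = 28.2 MHz, folds to fs − 31.6 MHz = 24.8 MHz.
160.4 MHz mod fs = 47.6 MHz.
47.6 MHz > fs/2 = 28.2 MHz, folds to fs − 47.6 MHz = 8.8 MHz.
Distinct values: {4.2 MHz, 7.4 MHz, 8.8 MHz, 23.8 MHz, 24.8 MHz}.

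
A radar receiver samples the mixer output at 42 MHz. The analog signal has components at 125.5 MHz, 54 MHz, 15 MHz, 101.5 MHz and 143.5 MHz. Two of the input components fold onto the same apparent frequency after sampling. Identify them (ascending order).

101.5 MHz, 143.5 MHz

fs/2 = 21 MHz.
125.5 MHz mod fs = 41.5 MHz.
41.5 MHz > fs/2 = 21 MHz, folds to fs − 41.5 MHz = 0.5 MHz.
54 MHz mod fs = 12 MHz.
12 MHz ≤ fs/2 = 21 MHz, appears at 12 MHz.
15 MHz ≤ fs/2 = 21 MHz, passes unchanged.
101.5 MHz mod fs = 17.5 MHz.
17.5 MHz ≤ fs/2 = 21 MHz, appears at 17.5 MHz.
143.5 MHz mod fs = 17.5 MHz.
17.5 MHz ≤ fs/2 = 21 MHz, appears at 17.5 MHz.
101.5 MHz and 143.5 MHz both map to 17.5 MHz.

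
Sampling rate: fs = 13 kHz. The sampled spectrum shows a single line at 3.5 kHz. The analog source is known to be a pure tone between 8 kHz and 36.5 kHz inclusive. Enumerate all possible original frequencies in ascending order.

Frequencies that alias to 3.5 kHz are k·fs ± 3.5 kHz for integer k ≥ 0.
k=0: 3.5 kHz.
k=1: 9.5 kHz, 16.5 kHz.
k=2: 22.5 kHz, 29.5 kHz.
k=3: 35.5 kHz, 42.5 kHz.
k=4: 48.5 kHz, 55.5 kHz.
Within [8 kHz, 36.5 kHz]: 9.5 kHz, 16.5 kHz, 22.5 kHz, 29.5 kHz, 35.5 kHz.

9.5 kHz, 16.5 kHz, 22.5 kHz, 29.5 kHz, 35.5 kHz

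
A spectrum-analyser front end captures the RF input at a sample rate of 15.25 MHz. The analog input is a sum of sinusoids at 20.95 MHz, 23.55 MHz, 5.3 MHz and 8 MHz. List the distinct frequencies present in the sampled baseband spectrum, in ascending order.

5.3 MHz, 5.7 MHz, 6.95 MHz, 7.25 MHz

fs/2 = 7.625 MHz.
20.95 MHz mod fs = 5.7 MHz.
5.7 MHz ≤ fs/2 = 7.625 MHz, appears at 5.7 MHz.
23.55 MHz mod fs = 8.3 MHz.
8.3 MHz > fs/2 = 7.625 MHz, folds to fs − 8.3 MHz = 6.95 MHz.
5.3 MHz ≤ fs/2 = 7.625 MHz, passes unchanged.
8 MHz > fs/2 = 7.625 MHz, folds to fs − 8 MHz = 7.25 MHz.
Distinct values: {5.3 MHz, 5.7 MHz, 6.95 MHz, 7.25 MHz}.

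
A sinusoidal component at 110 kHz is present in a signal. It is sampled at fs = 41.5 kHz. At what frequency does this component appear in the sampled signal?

14.5 kHz

110 kHz mod fs = 27 kHz.
27 kHz > fs/2 = 20.75 kHz, folds to fs − 27 kHz = 14.5 kHz.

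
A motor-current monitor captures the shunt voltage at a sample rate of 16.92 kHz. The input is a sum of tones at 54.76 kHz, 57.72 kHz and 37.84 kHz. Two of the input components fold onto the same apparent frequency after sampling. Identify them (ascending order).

37.84 kHz, 54.76 kHz

fs/2 = 8.46 kHz.
54.76 kHz mod fs = 4 kHz.
4 kHz ≤ fs/2 = 8.46 kHz, appears at 4 kHz.
57.72 kHz mod fs = 6.96 kHz.
6.96 kHz ≤ fs/2 = 8.46 kHz, appears at 6.96 kHz.
37.84 kHz mod fs = 4 kHz.
4 kHz ≤ fs/2 = 8.46 kHz, appears at 4 kHz.
37.84 kHz and 54.76 kHz both map to 4 kHz.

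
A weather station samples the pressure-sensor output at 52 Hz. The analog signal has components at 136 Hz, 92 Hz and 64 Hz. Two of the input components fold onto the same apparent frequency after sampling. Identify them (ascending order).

64 Hz, 92 Hz

fs/2 = 26 Hz.
136 Hz mod fs = 32 Hz.
32 Hz > fs/2 = 26 Hz, folds to fs − 32 Hz = 20 Hz.
92 Hz mod fs = 40 Hz.
40 Hz > fs/2 = 26 Hz, folds to fs − 40 Hz = 12 Hz.
64 Hz mod fs = 12 Hz.
12 Hz ≤ fs/2 = 26 Hz, appears at 12 Hz.
64 Hz and 92 Hz both map to 12 Hz.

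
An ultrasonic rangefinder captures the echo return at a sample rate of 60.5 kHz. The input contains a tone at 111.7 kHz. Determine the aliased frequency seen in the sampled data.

111.7 kHz mod fs = 51.2 kHz.
51.2 kHz > fs/2 = 30.25 kHz, folds to fs − 51.2 kHz = 9.3 kHz.

9.3 kHz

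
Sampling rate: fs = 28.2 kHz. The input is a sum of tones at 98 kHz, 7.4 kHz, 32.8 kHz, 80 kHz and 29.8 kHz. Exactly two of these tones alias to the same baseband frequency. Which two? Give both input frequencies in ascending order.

fs/2 = 14.1 kHz.
98 kHz mod fs = 13.4 kHz.
13.4 kHz ≤ fs/2 = 14.1 kHz, appears at 13.4 kHz.
7.4 kHz ≤ fs/2 = 14.1 kHz, passes unchanged.
32.8 kHz mod fs = 4.6 kHz.
4.6 kHz ≤ fs/2 = 14.1 kHz, appears at 4.6 kHz.
80 kHz mod fs = 23.6 kHz.
23.6 kHz > fs/2 = 14.1 kHz, folds to fs − 23.6 kHz = 4.6 kHz.
29.8 kHz mod fs = 1.6 kHz.
1.6 kHz ≤ fs/2 = 14.1 kHz, appears at 1.6 kHz.
32.8 kHz and 80 kHz both map to 4.6 kHz.

32.8 kHz, 80 kHz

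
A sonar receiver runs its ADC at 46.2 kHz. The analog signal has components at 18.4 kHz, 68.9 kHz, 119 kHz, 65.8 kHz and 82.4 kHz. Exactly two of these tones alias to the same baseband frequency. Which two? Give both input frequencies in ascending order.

65.8 kHz, 119 kHz

fs/2 = 23.1 kHz.
18.4 kHz ≤ fs/2 = 23.1 kHz, passes unchanged.
68.9 kHz mod fs = 22.7 kHz.
22.7 kHz ≤ fs/2 = 23.1 kHz, appears at 22.7 kHz.
119 kHz mod fs = 26.6 kHz.
26.6 kHz > fs/2 = 23.1 kHz, folds to fs − 26.6 kHz = 19.6 kHz.
65.8 kHz mod fs = 19.6 kHz.
19.6 kHz ≤ fs/2 = 23.1 kHz, appears at 19.6 kHz.
82.4 kHz mod fs = 36.2 kHz.
36.2 kHz > fs/2 = 23.1 kHz, folds to fs − 36.2 kHz = 10 kHz.
65.8 kHz and 119 kHz both map to 19.6 kHz.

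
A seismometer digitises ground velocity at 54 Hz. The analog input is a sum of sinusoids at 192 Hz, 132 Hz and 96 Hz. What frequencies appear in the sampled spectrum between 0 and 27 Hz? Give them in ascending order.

fs/2 = 27 Hz.
192 Hz mod fs = 30 Hz.
30 Hz > fs/2 = 27 Hz, folds to fs − 30 Hz = 24 Hz.
132 Hz mod fs = 24 Hz.
24 Hz ≤ fs/2 = 27 Hz, appears at 24 Hz.
96 Hz mod fs = 42 Hz.
42 Hz > fs/2 = 27 Hz, folds to fs − 42 Hz = 12 Hz.
Distinct values: {12 Hz, 24 Hz}.

12 Hz, 24 Hz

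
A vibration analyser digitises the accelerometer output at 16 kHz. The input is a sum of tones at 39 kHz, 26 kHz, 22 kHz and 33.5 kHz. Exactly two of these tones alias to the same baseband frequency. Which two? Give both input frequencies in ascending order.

fs/2 = 8 kHz.
39 kHz mod fs = 7 kHz.
7 kHz ≤ fs/2 = 8 kHz, appears at 7 kHz.
26 kHz mod fs = 10 kHz.
10 kHz > fs/2 = 8 kHz, folds to fs − 10 kHz = 6 kHz.
22 kHz mod fs = 6 kHz.
6 kHz ≤ fs/2 = 8 kHz, appears at 6 kHz.
33.5 kHz mod fs = 1.5 kHz.
1.5 kHz ≤ fs/2 = 8 kHz, appears at 1.5 kHz.
22 kHz and 26 kHz both map to 6 kHz.

22 kHz, 26 kHz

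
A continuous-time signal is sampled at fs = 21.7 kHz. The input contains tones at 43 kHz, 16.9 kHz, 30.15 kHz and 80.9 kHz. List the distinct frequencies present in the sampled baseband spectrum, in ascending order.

0.4 kHz, 4.8 kHz, 5.9 kHz, 8.45 kHz

fs/2 = 10.85 kHz.
43 kHz mod fs = 21.3 kHz.
21.3 kHz > fs/2 = 10.85 kHz, folds to fs − 21.3 kHz = 0.4 kHz.
16.9 kHz > fs/2 = 10.85 kHz, folds to fs − 16.9 kHz = 4.8 kHz.
30.15 kHz mod fs = 8.45 kHz.
8.45 kHz ≤ fs/2 = 10.85 kHz, appears at 8.45 kHz.
80.9 kHz mod fs = 15.8 kHz.
15.8 kHz > fs/2 = 10.85 kHz, folds to fs − 15.8 kHz = 5.9 kHz.
Distinct values: {0.4 kHz, 4.8 kHz, 5.9 kHz, 8.45 kHz}.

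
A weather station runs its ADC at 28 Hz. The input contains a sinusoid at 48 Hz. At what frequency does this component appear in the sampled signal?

8 Hz

48 Hz mod fs = 20 Hz.
20 Hz > fs/2 = 14 Hz, folds to fs − 20 Hz = 8 Hz.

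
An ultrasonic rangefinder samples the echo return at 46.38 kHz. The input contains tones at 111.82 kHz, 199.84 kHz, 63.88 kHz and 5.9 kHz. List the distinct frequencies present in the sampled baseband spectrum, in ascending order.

5.9 kHz, 14.32 kHz, 17.5 kHz, 19.06 kHz

fs/2 = 23.19 kHz.
111.82 kHz mod fs = 19.06 kHz.
19.06 kHz ≤ fs/2 = 23.19 kHz, appears at 19.06 kHz.
199.84 kHz mod fs = 14.32 kHz.
14.32 kHz ≤ fs/2 = 23.19 kHz, appears at 14.32 kHz.
63.88 kHz mod fs = 17.5 kHz.
17.5 kHz ≤ fs/2 = 23.19 kHz, appears at 17.5 kHz.
5.9 kHz ≤ fs/2 = 23.19 kHz, passes unchanged.
Distinct values: {5.9 kHz, 14.32 kHz, 17.5 kHz, 19.06 kHz}.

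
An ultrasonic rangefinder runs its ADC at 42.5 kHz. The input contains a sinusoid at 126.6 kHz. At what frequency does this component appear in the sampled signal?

0.9 kHz

126.6 kHz mod fs = 41.6 kHz.
41.6 kHz > fs/2 = 21.25 kHz, folds to fs − 41.6 kHz = 0.9 kHz.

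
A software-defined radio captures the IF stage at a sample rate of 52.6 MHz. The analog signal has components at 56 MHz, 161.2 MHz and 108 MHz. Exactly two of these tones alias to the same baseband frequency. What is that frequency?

3.4 MHz

fs/2 = 26.3 MHz.
56 MHz mod fs = 3.4 MHz.
3.4 MHz ≤ fs/2 = 26.3 MHz, appears at 3.4 MHz.
161.2 MHz mod fs = 3.4 MHz.
3.4 MHz ≤ fs/2 = 26.3 MHz, appears at 3.4 MHz.
108 MHz mod fs = 2.8 MHz.
2.8 MHz ≤ fs/2 = 26.3 MHz, appears at 2.8 MHz.
56 MHz and 161.2 MHz both map to 3.4 MHz.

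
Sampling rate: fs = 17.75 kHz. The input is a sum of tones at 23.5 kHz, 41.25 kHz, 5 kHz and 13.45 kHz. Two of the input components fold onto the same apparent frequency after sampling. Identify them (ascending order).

fs/2 = 8.875 kHz.
23.5 kHz mod fs = 5.75 kHz.
5.75 kHz ≤ fs/2 = 8.875 kHz, appears at 5.75 kHz.
41.25 kHz mod fs = 5.75 kHz.
5.75 kHz ≤ fs/2 = 8.875 kHz, appears at 5.75 kHz.
5 kHz ≤ fs/2 = 8.875 kHz, passes unchanged.
13.45 kHz > fs/2 = 8.875 kHz, folds to fs − 13.45 kHz = 4.3 kHz.
23.5 kHz and 41.25 kHz both map to 5.75 kHz.

23.5 kHz, 41.25 kHz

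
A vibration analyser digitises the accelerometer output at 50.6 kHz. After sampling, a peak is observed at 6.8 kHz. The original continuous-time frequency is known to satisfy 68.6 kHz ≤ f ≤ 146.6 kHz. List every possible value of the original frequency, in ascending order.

Frequencies that alias to 6.8 kHz are k·fs ± 6.8 kHz for integer k ≥ 0.
k=0: 6.8 kHz.
k=1: 43.8 kHz, 57.4 kHz.
k=2: 94.4 kHz, 108 kHz.
k=3: 145 kHz, 158.6 kHz.
k=4: 195.6 kHz, 209.2 kHz.
Within [68.6 kHz, 146.6 kHz]: 94.4 kHz, 108 kHz, 145 kHz.

94.4 kHz, 108 kHz, 145 kHz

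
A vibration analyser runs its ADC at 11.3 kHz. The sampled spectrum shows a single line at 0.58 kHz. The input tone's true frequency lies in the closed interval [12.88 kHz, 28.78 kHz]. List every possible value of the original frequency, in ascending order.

Frequencies that alias to 0.58 kHz are k·fs ± 0.58 kHz for integer k ≥ 0.
k=0: 0.58 kHz.
k=1: 10.72 kHz, 11.88 kHz.
k=2: 22.02 kHz, 23.18 kHz.
k=3: 33.32 kHz, 34.48 kHz.
Within [12.88 kHz, 28.78 kHz]: 22.02 kHz, 23.18 kHz.

22.02 kHz, 23.18 kHz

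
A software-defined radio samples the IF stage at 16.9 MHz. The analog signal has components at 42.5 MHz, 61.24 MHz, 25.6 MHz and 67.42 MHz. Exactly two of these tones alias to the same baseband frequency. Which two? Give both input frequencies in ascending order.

25.6 MHz, 42.5 MHz

fs/2 = 8.45 MHz.
42.5 MHz mod fs = 8.7 MHz.
8.7 MHz > fs/2 = 8.45 MHz, folds to fs − 8.7 MHz = 8.2 MHz.
61.24 MHz mod fs = 10.54 MHz.
10.54 MHz > fs/2 = 8.45 MHz, folds to fs − 10.54 MHz = 6.36 MHz.
25.6 MHz mod fs = 8.7 MHz.
8.7 MHz > fs/2 = 8.45 MHz, folds to fs − 8.7 MHz = 8.2 MHz.
67.42 MHz mod fs = 16.72 MHz.
16.72 MHz > fs/2 = 8.45 MHz, folds to fs − 16.72 MHz = 0.18 MHz.
25.6 MHz and 42.5 MHz both map to 8.2 MHz.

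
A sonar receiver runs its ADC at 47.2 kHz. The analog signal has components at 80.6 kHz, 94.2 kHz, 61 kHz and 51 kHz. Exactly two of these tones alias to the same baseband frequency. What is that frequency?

13.8 kHz

fs/2 = 23.6 kHz.
80.6 kHz mod fs = 33.4 kHz.
33.4 kHz > fs/2 = 23.6 kHz, folds to fs − 33.4 kHz = 13.8 kHz.
94.2 kHz mod fs = 47 kHz.
47 kHz > fs/2 = 23.6 kHz, folds to fs − 47 kHz = 0.2 kHz.
61 kHz mod fs = 13.8 kHz.
13.8 kHz ≤ fs/2 = 23.6 kHz, appears at 13.8 kHz.
51 kHz mod fs = 3.8 kHz.
3.8 kHz ≤ fs/2 = 23.6 kHz, appears at 3.8 kHz.
61 kHz and 80.6 kHz both map to 13.8 kHz.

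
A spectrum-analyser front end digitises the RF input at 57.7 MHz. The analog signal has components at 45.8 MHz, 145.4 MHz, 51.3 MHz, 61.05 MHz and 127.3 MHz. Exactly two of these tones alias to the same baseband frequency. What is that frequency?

fs/2 = 28.85 MHz.
45.8 MHz > fs/2 = 28.85 MHz, folds to fs − 45.8 MHz = 11.9 MHz.
145.4 MHz mod fs = 30 MHz.
30 MHz > fs/2 = 28.85 MHz, folds to fs − 30 MHz = 27.7 MHz.
51.3 MHz > fs/2 = 28.85 MHz, folds to fs − 51.3 MHz = 6.4 MHz.
61.05 MHz mod fs = 3.35 MHz.
3.35 MHz ≤ fs/2 = 28.85 MHz, appears at 3.35 MHz.
127.3 MHz mod fs = 11.9 MHz.
11.9 MHz ≤ fs/2 = 28.85 MHz, appears at 11.9 MHz.
45.8 MHz and 127.3 MHz both map to 11.9 MHz.

11.9 MHz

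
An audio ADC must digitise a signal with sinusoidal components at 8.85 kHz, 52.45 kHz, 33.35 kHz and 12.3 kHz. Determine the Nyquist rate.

104.9 kHz

Highest-frequency component: 52.45 kHz.
Nyquist rate = 2 × 52.45 kHz = 104.9 kHz.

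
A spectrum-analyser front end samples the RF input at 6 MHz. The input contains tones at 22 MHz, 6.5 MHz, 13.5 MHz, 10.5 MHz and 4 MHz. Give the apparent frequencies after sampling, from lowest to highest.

fs/2 = 3 MHz.
22 MHz mod fs = 4 MHz.
4 MHz > fs/2 = 3 MHz, folds to fs − 4 MHz = 2 MHz.
6.5 MHz mod fs = 0.5 MHz.
0.5 MHz ≤ fs/2 = 3 MHz, appears at 0.5 MHz.
13.5 MHz mod fs = 1.5 MHz.
1.5 MHz ≤ fs/2 = 3 MHz, appears at 1.5 MHz.
10.5 MHz mod fs = 4.5 MHz.
4.5 MHz > fs/2 = 3 MHz, folds to fs − 4.5 MHz = 1.5 MHz.
4 MHz > fs/2 = 3 MHz, folds to fs − 4 MHz = 2 MHz.
Distinct values: {0.5 MHz, 1.5 MHz, 2 MHz}.

0.5 MHz, 1.5 MHz, 2 MHz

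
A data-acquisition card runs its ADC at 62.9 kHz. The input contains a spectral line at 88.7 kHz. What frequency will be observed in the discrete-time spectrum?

88.7 kHz mod fs = 25.8 kHz.
25.8 kHz ≤ fs/2 = 31.45 kHz, appears at 25.8 kHz.

25.8 kHz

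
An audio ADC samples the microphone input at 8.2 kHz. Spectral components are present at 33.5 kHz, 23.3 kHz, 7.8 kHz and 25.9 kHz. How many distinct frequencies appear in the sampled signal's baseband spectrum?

3

fs/2 = 4.1 kHz.
33.5 kHz mod fs = 0.7 kHz.
0.7 kHz ≤ fs/2 = 4.1 kHz, appears at 0.7 kHz.
23.3 kHz mod fs = 6.9 kHz.
6.9 kHz > fs/2 = 4.1 kHz, folds to fs − 6.9 kHz = 1.3 kHz.
7.8 kHz > fs/2 = 4.1 kHz, folds to fs − 7.8 kHz = 0.4 kHz.
25.9 kHz mod fs = 1.3 kHz.
1.3 kHz ≤ fs/2 = 4.1 kHz, appears at 1.3 kHz.
Distinct values: {0.4 kHz, 0.7 kHz, 1.3 kHz} → 3.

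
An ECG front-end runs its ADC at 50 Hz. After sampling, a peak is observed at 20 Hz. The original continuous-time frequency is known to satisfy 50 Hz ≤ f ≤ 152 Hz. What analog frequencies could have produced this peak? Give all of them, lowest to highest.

Frequencies that alias to 20 Hz are k·fs ± 20 Hz for integer k ≥ 0.
k=0: 20 Hz.
k=1: 30 Hz, 70 Hz.
k=2: 80 Hz, 120 Hz.
k=3: 130 Hz, 170 Hz.
k=4: 180 Hz, 220 Hz.
Within [50 Hz, 152 Hz]: 70 Hz, 80 Hz, 120 Hz, 130 Hz.

70 Hz, 80 Hz, 120 Hz, 130 Hz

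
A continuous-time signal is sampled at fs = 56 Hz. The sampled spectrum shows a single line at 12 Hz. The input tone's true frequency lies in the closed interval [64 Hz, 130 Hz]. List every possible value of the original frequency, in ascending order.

68 Hz, 100 Hz, 124 Hz

Frequencies that alias to 12 Hz are k·fs ± 12 Hz for integer k ≥ 0.
k=0: 12 Hz.
k=1: 44 Hz, 68 Hz.
k=2: 100 Hz, 124 Hz.
k=3: 156 Hz, 180 Hz.
Within [64 Hz, 130 Hz]: 68 Hz, 100 Hz, 124 Hz.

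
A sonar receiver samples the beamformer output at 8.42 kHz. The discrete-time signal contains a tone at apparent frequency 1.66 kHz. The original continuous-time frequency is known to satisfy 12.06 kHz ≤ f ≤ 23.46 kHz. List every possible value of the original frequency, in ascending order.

Frequencies that alias to 1.66 kHz are k·fs ± 1.66 kHz for integer k ≥ 0.
k=0: 1.66 kHz.
k=1: 6.76 kHz, 10.08 kHz.
k=2: 15.18 kHz, 18.5 kHz.
k=3: 23.6 kHz, 26.92 kHz.
Within [12.06 kHz, 23.46 kHz]: 15.18 kHz, 18.5 kHz.

15.18 kHz, 18.5 kHz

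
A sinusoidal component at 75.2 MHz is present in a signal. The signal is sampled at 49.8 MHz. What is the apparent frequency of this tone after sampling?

24.4 MHz

75.2 MHz mod fs = 25.4 MHz.
25.4 MHz > fs/2 = 24.9 MHz, folds to fs − 25.4 MHz = 24.4 MHz.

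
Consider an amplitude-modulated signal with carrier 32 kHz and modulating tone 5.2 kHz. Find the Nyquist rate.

74.4 kHz

AM sidebands sit at fc ± fm = 26.8 kHz and 37.2 kHz.
Highest-frequency component: 37.2 kHz.
Nyquist rate = 2 × 37.2 kHz = 74.4 kHz.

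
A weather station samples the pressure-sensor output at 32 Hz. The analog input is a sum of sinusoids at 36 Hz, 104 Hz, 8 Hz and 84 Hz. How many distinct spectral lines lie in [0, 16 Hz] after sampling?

fs/2 = 16 Hz.
36 Hz mod fs = 4 Hz.
4 Hz ≤ fs/2 = 16 Hz, appears at 4 Hz.
104 Hz mod fs = 8 Hz.
8 Hz ≤ fs/2 = 16 Hz, appears at 8 Hz.
8 Hz ≤ fs/2 = 16 Hz, passes unchanged.
84 Hz mod fs = 20 Hz.
20 Hz > fs/2 = 16 Hz, folds to fs − 20 Hz = 12 Hz.
Distinct values: {4 Hz, 8 Hz, 12 Hz} → 3.

3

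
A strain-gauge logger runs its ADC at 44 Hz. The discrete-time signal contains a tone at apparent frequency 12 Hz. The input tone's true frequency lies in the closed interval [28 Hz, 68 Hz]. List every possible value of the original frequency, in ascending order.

Frequencies that alias to 12 Hz are k·fs ± 12 Hz for integer k ≥ 0.
k=0: 12 Hz.
k=1: 32 Hz, 56 Hz.
k=2: 76 Hz, 100 Hz.
Within [28 Hz, 68 Hz]: 32 Hz, 56 Hz.

32 Hz, 56 Hz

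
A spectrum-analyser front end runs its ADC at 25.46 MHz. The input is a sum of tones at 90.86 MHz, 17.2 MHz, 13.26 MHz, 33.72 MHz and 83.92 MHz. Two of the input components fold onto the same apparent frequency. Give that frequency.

8.26 MHz

fs/2 = 12.73 MHz.
90.86 MHz mod fs = 14.48 MHz.
14.48 MHz > fs/2 = 12.73 MHz, folds to fs − 14.48 MHz = 10.98 MHz.
17.2 MHz > fs/2 = 12.73 MHz, folds to fs − 17.2 MHz = 8.26 MHz.
13.26 MHz > fs/2 = 12.73 MHz, folds to fs − 13.26 MHz = 12.2 MHz.
33.72 MHz mod fs = 8.26 MHz.
8.26 MHz ≤ fs/2 = 12.73 MHz, appears at 8.26 MHz.
83.92 MHz mod fs = 7.54 MHz.
7.54 MHz ≤ fs/2 = 12.73 MHz, appears at 7.54 MHz.
17.2 MHz and 33.72 MHz both map to 8.26 MHz.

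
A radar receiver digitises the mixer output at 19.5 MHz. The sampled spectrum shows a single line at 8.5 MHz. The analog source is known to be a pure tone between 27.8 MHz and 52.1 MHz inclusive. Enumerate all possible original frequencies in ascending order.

28 MHz, 30.5 MHz, 47.5 MHz, 50 MHz

Frequencies that alias to 8.5 MHz are k·fs ± 8.5 MHz for integer k ≥ 0.
k=0: 8.5 MHz.
k=1: 11 MHz, 28 MHz.
k=2: 30.5 MHz, 47.5 MHz.
k=3: 50 MHz, 67 MHz.
k=4: 69.5 MHz, 86.5 MHz.
Within [27.8 MHz, 52.1 MHz]: 28 MHz, 30.5 MHz, 47.5 MHz, 50 MHz.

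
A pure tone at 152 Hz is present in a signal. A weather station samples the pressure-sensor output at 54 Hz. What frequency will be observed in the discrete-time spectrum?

152 Hz mod fs = 44 Hz.
44 Hz > fs/2 = 27 Hz, folds to fs − 44 Hz = 10 Hz.

10 Hz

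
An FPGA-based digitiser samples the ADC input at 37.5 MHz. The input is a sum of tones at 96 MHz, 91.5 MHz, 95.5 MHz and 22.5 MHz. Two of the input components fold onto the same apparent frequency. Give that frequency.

fs/2 = 18.75 MHz.
96 MHz mod fs = 21 MHz.
21 MHz > fs/2 = 18.75 MHz, folds to fs − 21 MHz = 16.5 MHz.
91.5 MHz mod fs = 16.5 MHz.
16.5 MHz ≤ fs/2 = 18.75 MHz, appears at 16.5 MHz.
95.5 MHz mod fs = 20.5 MHz.
20.5 MHz > fs/2 = 18.75 MHz, folds to fs − 20.5 MHz = 17 MHz.
22.5 MHz > fs/2 = 18.75 MHz, folds to fs − 22.5 MHz = 15 MHz.
91.5 MHz and 96 MHz both map to 16.5 MHz.

16.5 MHz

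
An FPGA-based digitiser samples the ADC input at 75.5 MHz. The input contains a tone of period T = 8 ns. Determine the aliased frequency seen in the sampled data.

T = 8 ns → f = 1/T = 125 MHz.
125 MHz mod fs = 49.5 MHz.
49.5 MHz > fs/2 = 37.75 MHz, folds to fs − 49.5 MHz = 26 MHz.

26 MHz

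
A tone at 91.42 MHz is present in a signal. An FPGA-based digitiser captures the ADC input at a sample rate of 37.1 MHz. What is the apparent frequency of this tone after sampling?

91.42 MHz mod fs = 17.22 MHz.
17.22 MHz ≤ fs/2 = 18.55 MHz, appears at 17.22 MHz.

17.22 MHz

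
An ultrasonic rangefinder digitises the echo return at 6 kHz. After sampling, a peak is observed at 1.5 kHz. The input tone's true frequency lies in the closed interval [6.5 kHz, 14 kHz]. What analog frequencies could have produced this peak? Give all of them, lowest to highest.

Frequencies that alias to 1.5 kHz are k·fs ± 1.5 kHz for integer k ≥ 0.
k=0: 1.5 kHz.
k=1: 4.5 kHz, 7.5 kHz.
k=2: 10.5 kHz, 13.5 kHz.
k=3: 16.5 kHz, 19.5 kHz.
Within [6.5 kHz, 14 kHz]: 7.5 kHz, 10.5 kHz, 13.5 kHz.

7.5 kHz, 10.5 kHz, 13.5 kHz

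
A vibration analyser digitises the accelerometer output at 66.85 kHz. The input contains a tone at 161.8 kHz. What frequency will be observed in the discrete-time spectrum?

161.8 kHz mod fs = 28.1 kHz.
28.1 kHz ≤ fs/2 = 33.425 kHz, appears at 28.1 kHz.

28.1 kHz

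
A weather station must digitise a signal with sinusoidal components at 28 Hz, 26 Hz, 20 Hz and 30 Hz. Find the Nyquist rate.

60 Hz

Highest-frequency component: 30 Hz.
Nyquist rate = 2 × 30 Hz = 60 Hz.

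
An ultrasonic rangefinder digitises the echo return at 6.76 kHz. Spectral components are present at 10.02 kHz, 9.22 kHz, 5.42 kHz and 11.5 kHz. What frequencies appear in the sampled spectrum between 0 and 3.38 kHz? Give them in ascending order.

fs/2 = 3.38 kHz.
10.02 kHz mod fs = 3.26 kHz.
3.26 kHz ≤ fs/2 = 3.38 kHz, appears at 3.26 kHz.
9.22 kHz mod fs = 2.46 kHz.
2.46 kHz ≤ fs/2 = 3.38 kHz, appears at 2.46 kHz.
5.42 kHz > fs/2 = 3.38 kHz, folds to fs − 5.42 kHz = 1.34 kHz.
11.5 kHz mod fs = 4.74 kHz.
4.74 kHz > fs/2 = 3.38 kHz, folds to fs − 4.74 kHz = 2.02 kHz.
Distinct values: {1.34 kHz, 2.02 kHz, 2.46 kHz, 3.26 kHz}.

1.34 kHz, 2.02 kHz, 2.46 kHz, 3.26 kHz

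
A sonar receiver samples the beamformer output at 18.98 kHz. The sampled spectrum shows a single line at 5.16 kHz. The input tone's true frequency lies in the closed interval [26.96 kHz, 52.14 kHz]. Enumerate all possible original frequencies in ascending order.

32.8 kHz, 43.12 kHz, 51.78 kHz

Frequencies that alias to 5.16 kHz are k·fs ± 5.16 kHz for integer k ≥ 0.
k=0: 5.16 kHz.
k=1: 13.82 kHz, 24.14 kHz.
k=2: 32.8 kHz, 43.12 kHz.
k=3: 51.78 kHz, 62.1 kHz.
k=4: 70.76 kHz, 81.08 kHz.
Within [26.96 kHz, 52.14 kHz]: 32.8 kHz, 43.12 kHz, 51.78 kHz.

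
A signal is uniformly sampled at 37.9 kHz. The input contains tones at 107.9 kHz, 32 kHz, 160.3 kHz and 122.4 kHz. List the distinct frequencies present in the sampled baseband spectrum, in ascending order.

fs/2 = 18.95 kHz.
107.9 kHz mod fs = 32.1 kHz.
32.1 kHz > fs/2 = 18.95 kHz, folds to fs − 32.1 kHz = 5.8 kHz.
32 kHz > fs/2 = 18.95 kHz, folds to fs − 32 kHz = 5.9 kHz.
160.3 kHz mod fs = 8.7 kHz.
8.7 kHz ≤ fs/2 = 18.95 kHz, appears at 8.7 kHz.
122.4 kHz mod fs = 8.7 kHz.
8.7 kHz ≤ fs/2 = 18.95 kHz, appears at 8.7 kHz.
Distinct values: {5.8 kHz, 5.9 kHz, 8.7 kHz}.

5.8 kHz, 5.9 kHz, 8.7 kHz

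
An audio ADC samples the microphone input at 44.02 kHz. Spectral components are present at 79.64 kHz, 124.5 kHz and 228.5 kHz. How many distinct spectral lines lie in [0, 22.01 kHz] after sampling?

fs/2 = 22.01 kHz.
79.64 kHz mod fs = 35.62 kHz.
35.62 kHz > fs/2 = 22.01 kHz, folds to fs − 35.62 kHz = 8.4 kHz.
124.5 kHz mod fs = 36.46 kHz.
36.46 kHz > fs/2 = 22.01 kHz, folds to fs − 36.46 kHz = 7.56 kHz.
228.5 kHz mod fs = 8.4 kHz.
8.4 kHz ≤ fs/2 = 22.01 kHz, appears at 8.4 kHz.
Distinct values: {7.56 kHz, 8.4 kHz} → 2.

2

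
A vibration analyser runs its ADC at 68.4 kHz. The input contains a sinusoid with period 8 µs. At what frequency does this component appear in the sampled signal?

11.8 kHz

T = 8 µs → f = 1/T = 125 kHz.
125 kHz mod fs = 56.6 kHz.
56.6 kHz > fs/2 = 34.2 kHz, folds to fs − 56.6 kHz = 11.8 kHz.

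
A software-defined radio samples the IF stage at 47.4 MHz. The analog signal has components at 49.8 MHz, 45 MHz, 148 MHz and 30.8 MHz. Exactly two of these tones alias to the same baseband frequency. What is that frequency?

fs/2 = 23.7 MHz.
49.8 MHz mod fs = 2.4 MHz.
2.4 MHz ≤ fs/2 = 23.7 MHz, appears at 2.4 MHz.
45 MHz > fs/2 = 23.7 MHz, folds to fs − 45 MHz = 2.4 MHz.
148 MHz mod fs = 5.8 MHz.
5.8 MHz ≤ fs/2 = 23.7 MHz, appears at 5.8 MHz.
30.8 MHz > fs/2 = 23.7 MHz, folds to fs − 30.8 MHz = 16.6 MHz.
45 MHz and 49.8 MHz both map to 2.4 MHz.

2.4 MHz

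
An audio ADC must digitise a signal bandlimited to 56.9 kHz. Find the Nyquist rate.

113.8 kHz

Nyquist rate = 2 × 56.9 kHz = 113.8 kHz.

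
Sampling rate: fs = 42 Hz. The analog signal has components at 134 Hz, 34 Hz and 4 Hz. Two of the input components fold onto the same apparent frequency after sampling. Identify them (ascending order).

34 Hz, 134 Hz

fs/2 = 21 Hz.
134 Hz mod fs = 8 Hz.
8 Hz ≤ fs/2 = 21 Hz, appears at 8 Hz.
34 Hz > fs/2 = 21 Hz, folds to fs − 34 Hz = 8 Hz.
4 Hz ≤ fs/2 = 21 Hz, passes unchanged.
34 Hz and 134 Hz both map to 8 Hz.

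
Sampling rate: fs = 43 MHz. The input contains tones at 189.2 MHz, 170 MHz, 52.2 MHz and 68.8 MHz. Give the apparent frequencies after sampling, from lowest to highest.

fs/2 = 21.5 MHz.
189.2 MHz mod fs = 17.2 MHz.
17.2 MHz ≤ fs/2 = 21.5 MHz, appears at 17.2 MHz.
170 MHz mod fs = 41 MHz.
41 MHz > fs/2 = 21.5 MHz, folds to fs − 41 MHz = 2 MHz.
52.2 MHz mod fs = 9.2 MHz.
9.2 MHz ≤ fs/2 = 21.5 MHz, appears at 9.2 MHz.
68.8 MHz mod fs = 25.8 MHz.
25.8 MHz > fs/2 = 21.5 MHz, folds to fs − 25.8 MHz = 17.2 MHz.
Distinct values: {2 MHz, 9.2 MHz, 17.2 MHz}.

2 MHz, 9.2 MHz, 17.2 MHz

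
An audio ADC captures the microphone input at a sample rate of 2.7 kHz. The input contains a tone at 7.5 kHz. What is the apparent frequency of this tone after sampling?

0.6 kHz

7.5 kHz mod fs = 2.1 kHz.
2.1 kHz > fs/2 = 1.35 kHz, folds to fs − 2.1 kHz = 0.6 kHz.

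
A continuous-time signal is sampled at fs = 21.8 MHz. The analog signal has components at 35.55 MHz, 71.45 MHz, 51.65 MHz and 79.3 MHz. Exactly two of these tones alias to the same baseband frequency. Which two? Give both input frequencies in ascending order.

35.55 MHz, 51.65 MHz

fs/2 = 10.9 MHz.
35.55 MHz mod fs = 13.75 MHz.
13.75 MHz > fs/2 = 10.9 MHz, folds to fs − 13.75 MHz = 8.05 MHz.
71.45 MHz mod fs = 6.05 MHz.
6.05 MHz ≤ fs/2 = 10.9 MHz, appears at 6.05 MHz.
51.65 MHz mod fs = 8.05 MHz.
8.05 MHz ≤ fs/2 = 10.9 MHz, appears at 8.05 MHz.
79.3 MHz mod fs = 13.9 MHz.
13.9 MHz > fs/2 = 10.9 MHz, folds to fs − 13.9 MHz = 7.9 MHz.
35.55 MHz and 51.65 MHz both map to 8.05 MHz.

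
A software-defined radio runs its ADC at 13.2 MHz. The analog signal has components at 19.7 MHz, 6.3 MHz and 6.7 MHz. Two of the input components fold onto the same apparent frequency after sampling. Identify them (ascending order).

6.7 MHz, 19.7 MHz

fs/2 = 6.6 MHz.
19.7 MHz mod fs = 6.5 MHz.
6.5 MHz ≤ fs/2 = 6.6 MHz, appears at 6.5 MHz.
6.3 MHz ≤ fs/2 = 6.6 MHz, passes unchanged.
6.7 MHz > fs/2 = 6.6 MHz, folds to fs − 6.7 MHz = 6.5 MHz.
6.7 MHz and 19.7 MHz both map to 6.5 MHz.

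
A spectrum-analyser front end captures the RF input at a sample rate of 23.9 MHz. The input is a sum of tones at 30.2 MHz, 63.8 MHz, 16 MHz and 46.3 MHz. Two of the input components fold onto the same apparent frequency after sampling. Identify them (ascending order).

16 MHz, 63.8 MHz

fs/2 = 11.95 MHz.
30.2 MHz mod fs = 6.3 MHz.
6.3 MHz ≤ fs/2 = 11.95 MHz, appears at 6.3 MHz.
63.8 MHz mod fs = 16 MHz.
16 MHz > fs/2 = 11.95 MHz, folds to fs − 16 MHz = 7.9 MHz.
16 MHz > fs/2 = 11.95 MHz, folds to fs − 16 MHz = 7.9 MHz.
46.3 MHz mod fs = 22.4 MHz.
22.4 MHz > fs/2 = 11.95 MHz, folds to fs − 22.4 MHz = 1.5 MHz.
16 MHz and 63.8 MHz both map to 7.9 MHz.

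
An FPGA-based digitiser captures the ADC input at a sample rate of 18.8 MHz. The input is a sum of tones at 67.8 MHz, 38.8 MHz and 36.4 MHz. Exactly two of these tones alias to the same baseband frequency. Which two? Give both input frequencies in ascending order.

36.4 MHz, 38.8 MHz

fs/2 = 9.4 MHz.
67.8 MHz mod fs = 11.4 MHz.
11.4 MHz > fs/2 = 9.4 MHz, folds to fs − 11.4 MHz = 7.4 MHz.
38.8 MHz mod fs = 1.2 MHz.
1.2 MHz ≤ fs/2 = 9.4 MHz, appears at 1.2 MHz.
36.4 MHz mod fs = 17.6 MHz.
17.6 MHz > fs/2 = 9.4 MHz, folds to fs − 17.6 MHz = 1.2 MHz.
36.4 MHz and 38.8 MHz both map to 1.2 MHz.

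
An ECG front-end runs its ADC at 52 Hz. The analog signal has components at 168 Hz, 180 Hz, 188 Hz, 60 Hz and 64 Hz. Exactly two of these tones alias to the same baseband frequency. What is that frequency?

12 Hz

fs/2 = 26 Hz.
168 Hz mod fs = 12 Hz.
12 Hz ≤ fs/2 = 26 Hz, appears at 12 Hz.
180 Hz mod fs = 24 Hz.
24 Hz ≤ fs/2 = 26 Hz, appears at 24 Hz.
188 Hz mod fs = 32 Hz.
32 Hz > fs/2 = 26 Hz, folds to fs − 32 Hz = 20 Hz.
60 Hz mod fs = 8 Hz.
8 Hz ≤ fs/2 = 26 Hz, appears at 8 Hz.
64 Hz mod fs = 12 Hz.
12 Hz ≤ fs/2 = 26 Hz, appears at 12 Hz.
64 Hz and 168 Hz both map to 12 Hz.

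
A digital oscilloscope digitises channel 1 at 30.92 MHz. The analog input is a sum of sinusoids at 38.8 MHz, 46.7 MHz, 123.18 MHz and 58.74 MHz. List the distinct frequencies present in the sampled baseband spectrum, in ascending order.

fs/2 = 15.46 MHz.
38.8 MHz mod fs = 7.88 MHz.
7.88 MHz ≤ fs/2 = 15.46 MHz, appears at 7.88 MHz.
46.7 MHz mod fs = 15.78 MHz.
15.78 MHz > fs/2 = 15.46 MHz, folds to fs − 15.78 MHz = 15.14 MHz.
123.18 MHz mod fs = 30.42 MHz.
30.42 MHz > fs/2 = 15.46 MHz, folds to fs − 30.42 MHz = 0.5 MHz.
58.74 MHz mod fs = 27.82 MHz.
27.82 MHz > fs/2 = 15.46 MHz, folds to fs − 27.82 MHz = 3.1 MHz.
Distinct values: {0.5 MHz, 3.1 MHz, 7.88 MHz, 15.14 MHz}.

0.5 MHz, 3.1 MHz, 7.88 MHz, 15.14 MHz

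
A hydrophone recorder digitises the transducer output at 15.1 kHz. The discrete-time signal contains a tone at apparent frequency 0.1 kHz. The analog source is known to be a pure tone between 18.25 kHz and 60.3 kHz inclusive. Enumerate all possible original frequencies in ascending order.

30.1 kHz, 30.3 kHz, 45.2 kHz, 45.4 kHz, 60.3 kHz

Frequencies that alias to 0.1 kHz are k·fs ± 0.1 kHz for integer k ≥ 0.
k=0: 0.1 kHz.
k=1: 15 kHz, 15.2 kHz.
k=2: 30.1 kHz, 30.3 kHz.
k=3: 45.2 kHz, 45.4 kHz.
k=4: 60.3 kHz, 60.5 kHz.
k=5: 75.4 kHz, 75.6 kHz.
Within [18.25 kHz, 60.3 kHz]: 30.1 kHz, 30.3 kHz, 45.2 kHz, 45.4 kHz, 60.3 kHz.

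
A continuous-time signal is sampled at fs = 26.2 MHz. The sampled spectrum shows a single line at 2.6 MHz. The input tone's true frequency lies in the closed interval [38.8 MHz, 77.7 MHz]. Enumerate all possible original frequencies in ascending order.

Frequencies that alias to 2.6 MHz are k·fs ± 2.6 MHz for integer k ≥ 0.
k=0: 2.6 MHz.
k=1: 23.6 MHz, 28.8 MHz.
k=2: 49.8 MHz, 55 MHz.
k=3: 76 MHz, 81.2 MHz.
k=4: 102.2 MHz, 107.4 MHz.
Within [38.8 MHz, 77.7 MHz]: 49.8 MHz, 55 MHz, 76 MHz.

49.8 MHz, 55 MHz, 76 MHz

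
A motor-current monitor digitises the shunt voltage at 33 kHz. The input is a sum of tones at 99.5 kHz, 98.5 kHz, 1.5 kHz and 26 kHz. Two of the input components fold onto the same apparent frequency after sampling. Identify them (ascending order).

fs/2 = 16.5 kHz.
99.5 kHz mod fs = 0.5 kHz.
0.5 kHz ≤ fs/2 = 16.5 kHz, appears at 0.5 kHz.
98.5 kHz mod fs = 32.5 kHz.
32.5 kHz > fs/2 = 16.5 kHz, folds to fs − 32.5 kHz = 0.5 kHz.
1.5 kHz ≤ fs/2 = 16.5 kHz, passes unchanged.
26 kHz > fs/2 = 16.5 kHz, folds to fs − 26 kHz = 7 kHz.
98.5 kHz and 99.5 kHz both map to 0.5 kHz.

98.5 kHz, 99.5 kHz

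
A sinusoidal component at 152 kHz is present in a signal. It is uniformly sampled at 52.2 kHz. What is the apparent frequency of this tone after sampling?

152 kHz mod fs = 47.6 kHz.
47.6 kHz > fs/2 = 26.1 kHz, folds to fs − 47.6 kHz = 4.6 kHz.

4.6 kHz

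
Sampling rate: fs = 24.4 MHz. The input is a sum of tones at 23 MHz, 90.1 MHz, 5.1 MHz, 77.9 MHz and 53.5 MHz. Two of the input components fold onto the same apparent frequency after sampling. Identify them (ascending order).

53.5 MHz, 77.9 MHz

fs/2 = 12.2 MHz.
23 MHz > fs/2 = 12.2 MHz, folds to fs − 23 MHz = 1.4 MHz.
90.1 MHz mod fs = 16.9 MHz.
16.9 MHz > fs/2 = 12.2 MHz, folds to fs − 16.9 MHz = 7.5 MHz.
5.1 MHz ≤ fs/2 = 12.2 MHz, passes unchanged.
77.9 MHz mod fs = 4.7 MHz.
4.7 MHz ≤ fs/2 = 12.2 MHz, appears at 4.7 MHz.
53.5 MHz mod fs = 4.7 MHz.
4.7 MHz ≤ fs/2 = 12.2 MHz, appears at 4.7 MHz.
53.5 MHz and 77.9 MHz both map to 4.7 MHz.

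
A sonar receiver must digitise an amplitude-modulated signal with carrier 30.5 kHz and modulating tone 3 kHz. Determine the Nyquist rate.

67 kHz

AM sidebands sit at fc ± fm = 27.5 kHz and 33.5 kHz.
Highest-frequency component: 33.5 kHz.
Nyquist rate = 2 × 33.5 kHz = 67 kHz.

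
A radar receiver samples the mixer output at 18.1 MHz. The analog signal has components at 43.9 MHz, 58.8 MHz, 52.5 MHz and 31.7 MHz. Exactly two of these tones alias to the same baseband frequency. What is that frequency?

fs/2 = 9.05 MHz.
43.9 MHz mod fs = 7.7 MHz.
7.7 MHz ≤ fs/2 = 9.05 MHz, appears at 7.7 MHz.
58.8 MHz mod fs = 4.5 MHz.
4.5 MHz ≤ fs/2 = 9.05 MHz, appears at 4.5 MHz.
52.5 MHz mod fs = 16.3 MHz.
16.3 MHz > fs/2 = 9.05 MHz, folds to fs − 16.3 MHz = 1.8 MHz.
31.7 MHz mod fs = 13.6 MHz.
13.6 MHz > fs/2 = 9.05 MHz, folds to fs − 13.6 MHz = 4.5 MHz.
31.7 MHz and 58.8 MHz both map to 4.5 MHz.

4.5 MHz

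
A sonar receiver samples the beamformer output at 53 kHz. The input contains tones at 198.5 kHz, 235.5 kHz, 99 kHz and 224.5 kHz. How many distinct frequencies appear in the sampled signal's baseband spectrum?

fs/2 = 26.5 kHz.
198.5 kHz mod fs = 39.5 kHz.
39.5 kHz > fs/2 = 26.5 kHz, folds to fs − 39.5 kHz = 13.5 kHz.
235.5 kHz mod fs = 23.5 kHz.
23.5 kHz ≤ fs/2 = 26.5 kHz, appears at 23.5 kHz.
99 kHz mod fs = 46 kHz.
46 kHz > fs/2 = 26.5 kHz, folds to fs − 46 kHz = 7 kHz.
224.5 kHz mod fs = 12.5 kHz.
12.5 kHz ≤ fs/2 = 26.5 kHz, appears at 12.5 kHz.
Distinct values: {7 kHz, 12.5 kHz, 13.5 kHz, 23.5 kHz} → 4.

4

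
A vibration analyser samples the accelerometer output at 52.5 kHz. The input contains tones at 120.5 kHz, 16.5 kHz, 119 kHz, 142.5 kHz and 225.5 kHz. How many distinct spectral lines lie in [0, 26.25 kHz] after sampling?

4

fs/2 = 26.25 kHz.
120.5 kHz mod fs = 15.5 kHz.
15.5 kHz ≤ fs/2 = 26.25 kHz, appears at 15.5 kHz.
16.5 kHz ≤ fs/2 = 26.25 kHz, passes unchanged.
119 kHz mod fs = 14 kHz.
14 kHz ≤ fs/2 = 26.25 kHz, appears at 14 kHz.
142.5 kHz mod fs = 37.5 kHz.
37.5 kHz > fs/2 = 26.25 kHz, folds to fs − 37.5 kHz = 15 kHz.
225.5 kHz mod fs = 15.5 kHz.
15.5 kHz ≤ fs/2 = 26.25 kHz, appears at 15.5 kHz.
Distinct values: {14 kHz, 15 kHz, 15.5 kHz, 16.5 kHz} → 4.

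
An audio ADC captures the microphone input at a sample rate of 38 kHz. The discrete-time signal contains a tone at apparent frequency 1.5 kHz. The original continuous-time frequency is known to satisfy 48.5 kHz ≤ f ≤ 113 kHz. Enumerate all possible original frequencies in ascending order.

Frequencies that alias to 1.5 kHz are k·fs ± 1.5 kHz for integer k ≥ 0.
k=0: 1.5 kHz.
k=1: 36.5 kHz, 39.5 kHz.
k=2: 74.5 kHz, 77.5 kHz.
k=3: 112.5 kHz, 115.5 kHz.
k=4: 150.5 kHz, 153.5 kHz.
Within [48.5 kHz, 113 kHz]: 74.5 kHz, 77.5 kHz, 112.5 kHz.

74.5 kHz, 77.5 kHz, 112.5 kHz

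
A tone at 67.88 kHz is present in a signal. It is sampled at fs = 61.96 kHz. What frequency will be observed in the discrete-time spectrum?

5.92 kHz

67.88 kHz mod fs = 5.92 kHz.
5.92 kHz ≤ fs/2 = 30.98 kHz, appears at 5.92 kHz.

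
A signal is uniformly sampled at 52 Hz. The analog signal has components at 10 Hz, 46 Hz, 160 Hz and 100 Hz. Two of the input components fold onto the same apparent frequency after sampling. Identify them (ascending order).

fs/2 = 26 Hz.
10 Hz ≤ fs/2 = 26 Hz, passes unchanged.
46 Hz > fs/2 = 26 Hz, folds to fs − 46 Hz = 6 Hz.
160 Hz mod fs = 4 Hz.
4 Hz ≤ fs/2 = 26 Hz, appears at 4 Hz.
100 Hz mod fs = 48 Hz.
48 Hz > fs/2 = 26 Hz, folds to fs − 48 Hz = 4 Hz.
100 Hz and 160 Hz both map to 4 Hz.

100 Hz, 160 Hz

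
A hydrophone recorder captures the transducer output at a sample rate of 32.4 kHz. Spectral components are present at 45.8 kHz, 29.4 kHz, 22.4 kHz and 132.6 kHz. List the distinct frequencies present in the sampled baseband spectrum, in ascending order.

3 kHz, 10 kHz, 13.4 kHz

fs/2 = 16.2 kHz.
45.8 kHz mod fs = 13.4 kHz.
13.4 kHz ≤ fs/2 = 16.2 kHz, appears at 13.4 kHz.
29.4 kHz > fs/2 = 16.2 kHz, folds to fs − 29.4 kHz = 3 kHz.
22.4 kHz > fs/2 = 16.2 kHz, folds to fs − 22.4 kHz = 10 kHz.
132.6 kHz mod fs = 3 kHz.
3 kHz ≤ fs/2 = 16.2 kHz, appears at 3 kHz.
Distinct values: {3 kHz, 10 kHz, 13.4 kHz}.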